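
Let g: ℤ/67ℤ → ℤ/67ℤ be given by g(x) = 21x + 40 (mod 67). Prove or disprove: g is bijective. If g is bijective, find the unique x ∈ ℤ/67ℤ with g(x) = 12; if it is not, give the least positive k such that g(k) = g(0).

Suppose g(u) = g(v) in ℤ/67ℤ. Then 21u + 40 ≡ 21v + 40 (mod 67), so 21(u − v) ≡ 0 (mod 67).
Since gcd(21, 67) = 1, 21 is invertible modulo 67, hence u − v ≡ 0 (mod 67), i.e. u = v.
We now compute 21⁻¹ mod 67 explicitly. Euclid's algorithm: 67 = 3·21 + 4, 21 = 5·4 + 1; back-substituting gives 1 = 16·21 − 5·67, so 21⁻¹ ≡ 16 (mod 67).
Then y ↦ 16(y − 40) is a two-sided inverse to g, so every y ∈ ℤ/67ℤ has a preimage.
Hence g is bijective.
Since g is bijective, we compute g⁻¹(12): solve 21x + 40 ≡ 12 (mod 67), i.e. 21x ≡ 39 (mod 67).
Multiplying by 21⁻¹ = 16 gives x ≡ 16·39 = 624 = 9·67 + 21 ≡ 21 (mod 67).
Check: g(21) = 21·21 + 40 = 481 = 7·67 + 12 ≡ 12 (mod 67).

21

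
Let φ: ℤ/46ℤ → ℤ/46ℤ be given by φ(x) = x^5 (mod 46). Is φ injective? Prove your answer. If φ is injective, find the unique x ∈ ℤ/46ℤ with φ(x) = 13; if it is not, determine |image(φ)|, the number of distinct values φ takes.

Computing x^5 mod 46 for each x (by repeated squaring, reducing mod 46 at every step), the values φ(0), φ(1), …, φ(45) are: 0, 1, 32, 13, 12, 43, 2, 17, 16, 31, 42, 5, 18, 27, 38, 7, 6, 21, 26, 11, 10, 37, 22, 23, 24, 9, 36, 35, 20, 25, 40, 39, 8, 19, 28, 41, 4, 15, 30, 29, 44, 3, 34, 33, 14, 45.
Every element of ℤ/46ℤ appears exactly once in this list, so φ is a bijection, and in particular injective.
Since φ is injective, we read off the preimage of 13 from the same table: φ(3) = 13, so φ⁻¹(13) = 3.

3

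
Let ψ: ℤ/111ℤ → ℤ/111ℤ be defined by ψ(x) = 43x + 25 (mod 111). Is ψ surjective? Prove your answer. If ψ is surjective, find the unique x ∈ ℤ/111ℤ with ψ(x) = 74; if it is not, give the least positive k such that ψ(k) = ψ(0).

Since gcd(43, 111) = 1, 43 is invertible modulo 111. Euclid's algorithm: 111 = 2·43 + 25, 43 = 1·25 + 18, 25 = 1·18 + 7, 18 = 2·7 + 4, 7 = 1·4 + 3, 4 = 1·3 + 1; back-substituting gives 1 = 31·43 − 12·111, so 43⁻¹ ≡ 31 (mod 111).
For any y ∈ ℤ/111ℤ, x = 31(y − 25) mod 111 satisfies ψ(x) = 43·31(y − 25) + 25 ≡ y (since 43·31 ≡ 1 mod 111). So every y has a preimage.
Therefore ψ is surjective.
Since ψ is surjective, we compute ψ⁻¹(74): solve 43x + 25 ≡ 74 (mod 111), i.e. 43x ≡ 49 (mod 111).
Multiplying by 43⁻¹ = 31 gives x ≡ 31·49 = 1519 = 13·111 + 76 ≡ 76 (mod 111).
Check: ψ(76) = 43·76 + 25 = 3293 = 29·111 + 74 ≡ 74 (mod 111).

76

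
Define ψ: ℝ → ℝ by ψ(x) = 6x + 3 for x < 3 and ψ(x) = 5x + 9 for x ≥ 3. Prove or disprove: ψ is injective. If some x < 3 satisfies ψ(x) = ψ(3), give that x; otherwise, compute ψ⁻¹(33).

Both pieces are strictly increasing (slopes 6 and 5), so each is injective on its own interval.
The left piece maps (−∞, 3) onto (−∞, 21); the right piece maps [3, ∞) onto [24, ∞).
These images are disjoint, so no value is attained by both pieces. Thus ψ is injective.
Because the two images are disjoint, no x < 3 has ψ(x) = ψ(3), so we compute ψ⁻¹(33): 33 lies in [24, ∞), so solve 5x + 9 = 33: x = (33 − 9)/5 = 24/5.

24/5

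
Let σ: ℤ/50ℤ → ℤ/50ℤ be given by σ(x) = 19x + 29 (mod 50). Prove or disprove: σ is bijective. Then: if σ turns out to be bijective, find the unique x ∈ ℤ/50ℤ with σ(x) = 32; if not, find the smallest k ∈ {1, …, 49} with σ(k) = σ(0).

37

Suppose σ(a) = σ(b) in ℤ/50ℤ. Then 19a + 29 ≡ 19b + 29 (mod 50), so 19(a − b) ≡ 0 (mod 50).
Since gcd(19, 50) = 1, 19 is invertible modulo 50, therefore a − b ≡ 0 (mod 50), i.e. a = b.
We now compute 19⁻¹ mod 50 explicitly. Euclid's algorithm: 50 = 2·19 + 12, 19 = 1·12 + 7, 12 = 1·7 + 5, 7 = 1·5 + 2, 5 = 2·2 + 1; back-substituting gives 1 = 29·19 − 11·50, so 19⁻¹ ≡ 29 (mod 50).
Then y ↦ 29(y − 29) is a two-sided inverse to σ, so every y ∈ ℤ/50ℤ has a preimage.
Hence σ is bijective.
Since σ is bijective, we compute σ⁻¹(32): solve 19x + 29 ≡ 32 (mod 50), i.e. 19x ≡ 3 (mod 50).
Multiplying by 19⁻¹ = 29 gives x ≡ 29·3 = 87 = 1·50 + 37 ≡ 37 (mod 50).
Check: σ(37) = 19·37 + 29 = 732 = 14·50 + 32 ≡ 32 (mod 50).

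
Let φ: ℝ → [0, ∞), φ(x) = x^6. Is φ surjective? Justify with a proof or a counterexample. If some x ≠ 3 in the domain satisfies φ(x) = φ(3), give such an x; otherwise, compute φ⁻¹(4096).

-3

For any y ∈ [0, ∞), x = y^{1/6} ∈ ℝ satisfies x^6 = y, so φ is surjective.
For the follow-up, such an x exists: taking x = −3 ∈ ℝ gives φ(−3) = 729 = φ(3) with −3 ≠ 3.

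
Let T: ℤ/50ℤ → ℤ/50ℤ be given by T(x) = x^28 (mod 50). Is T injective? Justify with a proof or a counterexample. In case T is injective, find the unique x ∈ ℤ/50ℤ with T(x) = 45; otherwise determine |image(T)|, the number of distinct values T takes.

12

T(1) = 1^28 = 1.
T(7): Repeated squaring mod 50: 7^1 ≡ 7, 7^2 ≡ 7² = 49, 7^4 ≡ 49² = 2401 ≡ 1, 7^8 ≡ 1² = 1, 7^16 ≡ 1² = 1. Since 28 = 16 + 8 + 4, 7^28 ≡ 1·1·1: 1·1 = 1, then 1·1 = 1. So 7^28 ≡ 1 (mod 50).
So T(1) = T(7) = 1 while 1 ≠ 7, hence T is not injective.
Since T is not injective, we determine |image(T)|. Computing x^28 mod 50 for each x (by repeated squaring, reducing mod 50 at every step), the values T(0), T(1), …, T(49) are: 0, 1, 6, 11, 36, 25, 16, 1, 16, 21, 0, 31, 46, 21, 6, 25, 46, 41, 26, 41, 0, 11, 36, 31, 26, 25, 26, 31, 36, 11, 0, 41, 26, 41, 46, 25, 6, 21, 46, 31, 0, 21, 16, 1, 16, 25, 36, 11, 6, 1.
The distinct values are {0, 1, 6, 11, 16, 21, 25, 26, 31, 36, 41, 46}; there are 12 of them.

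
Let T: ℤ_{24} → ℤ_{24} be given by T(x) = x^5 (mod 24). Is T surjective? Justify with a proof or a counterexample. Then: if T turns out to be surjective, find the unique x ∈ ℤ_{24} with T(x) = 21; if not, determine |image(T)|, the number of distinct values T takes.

T(0) = 0^5 = 0.
T(6): Repeated squaring mod 24: 6^1 ≡ 6, 6^2 ≡ 6² = 36 ≡ 12, 6^4 ≡ 12² = 144 ≡ 0. Since 5 = 4 + 1, 6^5 ≡ 0·6: 0·6 = 0. So 6^5 ≡ 0 (mod 24).
So T(0) = T(6) = 0 while 0 ≠ 6, therefore T is not injective.
A non-injective map from the 24-element set ℤ_{24} to itself takes at most 23 distinct values, so it cannot be surjective. Hence T is not surjective.
Since T is not surjective, we determine |image(T)|. Computing x^5 mod 24 for each x (by repeated squaring, reducing mod 24 at every step), the values T(0), T(1), …, T(23) are: 0, 1, 8, 3, 16, 5, 0, 7, 8, 9, 16, 11, 0, 13, 8, 15, 16, 17, 0, 19, 8, 21, 16, 23.
The distinct values are {0, 1, 3, 5, 7, 8, 9, 11, 13, 15, 16, 17, 19, 21, 23}; there are 15 of them.

15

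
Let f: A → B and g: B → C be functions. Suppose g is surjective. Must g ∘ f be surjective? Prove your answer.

not surjective

No. Take A = {1}, B = C = {1, 2, 3, 4, 5}, f(1) = 1, and g = identity (surjective).
Then (g ∘ f)(1) = 1, and 5 ∈ C has no preimage under g ∘ f, so g ∘ f is not surjective.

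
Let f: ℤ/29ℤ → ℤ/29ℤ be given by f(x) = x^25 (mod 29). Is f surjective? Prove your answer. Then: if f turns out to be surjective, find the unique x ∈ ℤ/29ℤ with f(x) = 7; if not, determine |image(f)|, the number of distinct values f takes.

Since 29 is prime, the nonzero elements of ℤ/29ℤ form a cyclic group of order 28.
As gcd(25, 28) = 1, raising to the 25th power is a bijection on this group: if u^25 ≡ v^25 then (uv^{−1})^25 = 1, and the only element of order dividing gcd(25, 28) = 1 is 1, so u = v.
With f(0) = 0 this makes f injective on all of ℤ/29ℤ, hence bijective (finite equal-size domain and codomain). In particular f is surjective.
Since f is surjective, we find the preimage of 7. The inverse of x ↦ x^25 on (ℤ/29ℤ)^× is x ↦ x^9, because 25·9 = 225 = 8·28 + 1 ≡ 1 (mod 28) and x^{28} = 1 for x ≠ 0 (Fermat). So f⁻¹(7) = 7^9 mod 29.
Repeated squaring mod 29: 7^1 ≡ 7, 7^2 ≡ 7² = 49 ≡ 20, 7^4 ≡ 20² = 400 ≡ 23, 7^8 ≡ 23² = 529 ≡ 7. Since 9 = 8 + 1, 7^9 ≡ 7·7: 7·7 = 49 ≡ 20. So 7^9 ≡ 20 (mod 29).
Hence f⁻¹(7) = 20.

20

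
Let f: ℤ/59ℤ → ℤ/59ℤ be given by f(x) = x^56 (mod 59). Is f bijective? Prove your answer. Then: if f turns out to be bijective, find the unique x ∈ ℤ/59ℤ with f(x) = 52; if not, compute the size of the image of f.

30

f(29): Repeated squaring mod 59: 29^1 ≡ 29, 29^2 ≡ 29² = 841 ≡ 15, 29^4 ≡ 15² = 225 ≡ 48, 29^8 ≡ 48² = 2304 ≡ 3, 29^16 ≡ 3² = 9, 29^32 ≡ 9² = 81 ≡ 22. Since 56 = 32 + 16 + 8, 29^56 ≡ 22·9·3: 22·9 = 198 ≡ 21, then 21·3 = 63 ≡ 4. So 29^56 ≡ 4 (mod 59).
f(30): Repeated squaring mod 59: 30^1 ≡ 30, 30^2 ≡ 30² = 900 ≡ 15, 30^4 ≡ 15² = 225 ≡ 48, 30^8 ≡ 48² = 2304 ≡ 3, 30^16 ≡ 3² = 9, 30^32 ≡ 9² = 81 ≡ 22. Since 56 = 32 + 16 + 8, 30^56 ≡ 22·9·3: 22·9 = 198 ≡ 21, then 21·3 = 63 ≡ 4. So 30^56 ≡ 4 (mod 59).
So f(29) = f(30) = 4 while 29 ≠ 30, thus f is not injective, hence not bijective.
Since f is not bijective, we determine |image(f)|. Computing x^56 mod 59 for each x (by repeated squaring, reducing mod 59 at every step), the values f(0), f(1), …, f(58) are: 0, 1, 15, 46, 48, 26, 41, 53, 12, 51, 36, 20, 25, 22, 28, 16, 3, 49, 57, 17, 9, 19, 5, 29, 21, 27, 35, 45, 7, 4, 4, 7, 45, 35, 27, 21, 29, 5, 19, 9, 17, 57, 49, 3, 16, 28, 22, 25, 20, 36, 51, 12, 53, 41, 26, 48, 46, 15, 1.
The distinct values are {0, 1, 3, 4, 5, 7, 9, 12, 15, 16, 17, 19, 20, 21, 22, 25, 26, 27, 28, 29, 35, 36, 41, 45, 46, 48, 49, 51, 53, 57}; there are 30 of them.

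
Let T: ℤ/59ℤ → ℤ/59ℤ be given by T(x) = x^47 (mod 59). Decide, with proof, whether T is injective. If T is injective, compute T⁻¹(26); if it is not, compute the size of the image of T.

19

Since 59 is prime, the nonzero elements of ℤ/59ℤ form a cyclic group of order 58.
As gcd(47, 58) = 1, raising to the 47th power is a bijection on this group: if a^47 ≡ b^47 then (ab^{−1})^47 = 1, and the only element of order dividing gcd(47, 58) = 1 is 1, so a = b.
With T(0) = 0 this makes T injective on all of ℤ/59ℤ, hence bijective (finite equal-size domain and codomain). In particular T is injective.
Since T is injective, we find the preimage of 26. The inverse of x ↦ x^47 on (ℤ/59ℤ)^× is x ↦ x^21, because 47·21 = 987 = 17·58 + 1 ≡ 1 (mod 58) and x^{58} = 1 for x ≠ 0 (Fermat). So T⁻¹(26) = 26^21 mod 59.
Repeated squaring mod 59: 26^1 ≡ 26, 26^2 ≡ 26² = 676 ≡ 27, 26^4 ≡ 27² = 729 ≡ 21, 26^8 ≡ 21² = 441 ≡ 28, 26^16 ≡ 28² = 784 ≡ 17. Since 21 = 16 + 4 + 1, 26^21 ≡ 17·21·26: 17·21 = 357 ≡ 3, then 3·26 = 78 ≡ 19. So 26^21 ≡ 19 (mod 59).
Hence T⁻¹(26) = 19.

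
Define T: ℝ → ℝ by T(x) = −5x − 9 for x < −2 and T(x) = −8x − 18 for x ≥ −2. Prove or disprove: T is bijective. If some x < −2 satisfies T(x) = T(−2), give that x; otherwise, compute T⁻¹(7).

Both pieces are strictly decreasing (slopes −5 and −8), so each is injective on its own interval.
The left piece maps (−∞, −2) onto (1, ∞); the right piece maps [−2, ∞) onto (−∞, −2].
The images leave a gap (1 has no preimage), so T is not surjective, hence not bijective.
Because the two images are disjoint, no x < −2 has T(x) = T(−2), so we compute T⁻¹(7): 7 lies in (1, ∞), so solve −5x − 9 = 7: x = (7 + 9)/(−5) = −16/5.

-16/5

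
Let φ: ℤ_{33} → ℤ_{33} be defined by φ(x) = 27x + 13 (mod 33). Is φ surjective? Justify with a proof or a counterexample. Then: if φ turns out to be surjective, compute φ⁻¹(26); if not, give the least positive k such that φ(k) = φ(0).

Since gcd(27, 33) = 3, we have 27x ≡ 0 (mod 3) for all x, so φ(x) ≡ 1 (mod 3).
But 0 ≢ 1 (mod 3), so 0 ∈ ℤ_{33} has no preimage. Thus φ is not surjective.
Since φ is not surjective, we find the least positive k with φ(k) = φ(0): this means 27k ≡ 0 (mod 33), i.e. 33 ∣ 27k. Since gcd(27, 33) = 3, dividing through by 3 this holds exactly when 11 ∣ 9k, and as gcd(9, 11) = 1, exactly when 11 ∣ k.
The smallest positive such k is 11.

11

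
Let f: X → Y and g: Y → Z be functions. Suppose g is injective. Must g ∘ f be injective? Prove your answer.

not injective

No. Take X = {0, 1}, Y = Z = {0, 1, 2, 3}, f(0) = f(1) = 0, and g = identity (injective).
Then (g ∘ f)(0) = (g ∘ f)(1) = 0 with 0 ≠ 1, so g ∘ f is not injective.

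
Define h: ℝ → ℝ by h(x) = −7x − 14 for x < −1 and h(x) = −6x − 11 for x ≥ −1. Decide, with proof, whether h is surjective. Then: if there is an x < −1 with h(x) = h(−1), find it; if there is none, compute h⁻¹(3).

-9/7

Both pieces are strictly decreasing (slopes −7 and −6), so each is injective on its own interval.
The left piece maps (−∞, −1) onto (−7, ∞); the right piece maps [−1, ∞) onto (−∞, −5].
The union (−7, ∞) ∪ (−∞, −5] covers ℝ, so h is surjective.
For the follow-up: the images overlap, so an x < −1 with h(x) = h(−1) exists. h(−1) = −5; solving −7x − 14 = −5 for x < −1 gives x = (−5 + 14)/(−7) = −9/7.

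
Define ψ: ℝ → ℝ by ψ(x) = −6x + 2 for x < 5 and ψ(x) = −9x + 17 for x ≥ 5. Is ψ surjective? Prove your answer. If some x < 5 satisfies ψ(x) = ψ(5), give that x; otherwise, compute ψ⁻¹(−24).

13/3

Both pieces are strictly decreasing (slopes −6 and −9), so each is injective on its own interval.
The left piece maps (−∞, 5) onto (−28, ∞); the right piece maps [5, ∞) onto (−∞, −28].
These images together cover ℝ, so ψ is surjective.
Because the two images are disjoint, no x < 5 has ψ(x) = ψ(5), so we compute ψ⁻¹(−24): −24 lies in (−28, ∞), so solve −6x + 2 = −24: x = (−24 − 2)/(−6) = 13/3.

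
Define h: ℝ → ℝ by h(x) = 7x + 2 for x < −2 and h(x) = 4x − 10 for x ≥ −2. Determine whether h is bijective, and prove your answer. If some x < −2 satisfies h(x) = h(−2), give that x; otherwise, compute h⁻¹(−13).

-20/7

Both pieces are strictly increasing (slopes 7 and 4), so each is injective on its own interval.
The left piece maps (−∞, −2) onto (−∞, −12); the right piece maps [−2, ∞) onto [−18, ∞).
These images overlap. In particular h(−2) = −18 (right piece), and solving 7x + 2 = −18 on the left piece gives x = −20/7 < −2.
So h(−20/7) = h(−2) with −20/7 ≠ −2, and h is not injective, hence not bijective. This x = −20/7 is the requested value below −2.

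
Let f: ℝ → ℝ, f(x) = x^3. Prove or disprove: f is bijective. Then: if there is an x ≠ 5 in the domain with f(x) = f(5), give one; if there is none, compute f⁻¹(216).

6

On ℝ, x ↦ x^3 is strictly increasing (injective) and for any y ∈ ℝ the 3rd root y^{1/3} lies in ℝ (surjective). So f is bijective.
Since x ↦ x^3 is strictly increasing on ℝ, it is injective there, so no x ≠ 5 in the domain has f(x) = f(5). We therefore compute f⁻¹(216) = 216^{1/3} = 6 (indeed 6^3 = 216).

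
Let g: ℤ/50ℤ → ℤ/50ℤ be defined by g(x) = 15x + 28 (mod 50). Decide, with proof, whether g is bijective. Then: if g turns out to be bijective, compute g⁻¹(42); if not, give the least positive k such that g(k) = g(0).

10

We have gcd(15, 50) = 5 > 1. Taking x_1 = 0 and x_2 = 10: g(0) = 28 and g(10) = 15·10 + 28 = 178 ≡ 28 (mod 50).
So g(0) = g(10) while 0 ≠ 10, thus g is not injective, hence not bijective.
Since g is not bijective, we find the least positive k with g(k) = g(0): this means 15k ≡ 0 (mod 50), i.e. 50 ∣ 15k. Since gcd(15, 50) = 5, dividing through by 5 this holds exactly when 10 ∣ 3k, and as gcd(3, 10) = 1, exactly when 10 ∣ k.
The smallest positive such k is 10.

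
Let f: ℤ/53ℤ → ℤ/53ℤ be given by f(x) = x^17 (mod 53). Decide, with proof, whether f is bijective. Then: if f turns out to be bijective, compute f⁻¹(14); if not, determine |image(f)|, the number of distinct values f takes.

Since 53 is prime, the nonzero elements of ℤ/53ℤ form a cyclic group of order 52.
As gcd(17, 52) = 1, raising to the 17th power is a bijection on this group: if x_1^17 ≡ x_2^17 then (x_1x_2^{−1})^17 = 1, and the only element of order dividing gcd(17, 52) = 1 is 1, so x_1 = x_2.
With f(0) = 0 this makes f injective on all of ℤ/53ℤ, hence bijective (finite equal-size domain and codomain). In particular f is bijective.
Since f is bijective, we find the preimage of 14. The inverse of x ↦ x^17 on (ℤ/53ℤ)^× is x ↦ x^49, because 17·49 = 833 = 16·52 + 1 ≡ 1 (mod 52) and x^{52} = 1 for x ≠ 0 (Fermat). So f⁻¹(14) = 14^49 mod 53.
Repeated squaring mod 53: 14^1 ≡ 14, 14^2 ≡ 14² = 196 ≡ 37, 14^4 ≡ 37² = 1369 ≡ 44, 14^8 ≡ 44² = 1936 ≡ 28, 14^16 ≡ 28² = 784 ≡ 42, 14^32 ≡ 42² = 1764 ≡ 15. Since 49 = 32 + 16 + 1, 14^49 ≡ 15·42·14: 15·42 = 630 ≡ 47, then 47·14 = 658 ≡ 22. So 14^49 ≡ 22 (mod 53).
Hence f⁻¹(14) = 22.

22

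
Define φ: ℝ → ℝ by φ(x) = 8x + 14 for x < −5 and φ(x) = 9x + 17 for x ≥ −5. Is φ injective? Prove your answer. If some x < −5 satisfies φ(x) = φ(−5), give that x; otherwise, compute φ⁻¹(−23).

-21/4

Both pieces are strictly increasing (slopes 8 and 9), so each is injective on its own interval.
The left piece maps (−∞, −5) onto (−∞, −26); the right piece maps [−5, ∞) onto [−28, ∞).
These images overlap. In particular φ(−5) = −28 (right piece), and solving 8x + 14 = −28 on the left piece gives x = −21/4 < −5.
So φ(−21/4) = φ(−5) with −21/4 ≠ −5, and φ is not injective. This x = −21/4 is the requested value below −5.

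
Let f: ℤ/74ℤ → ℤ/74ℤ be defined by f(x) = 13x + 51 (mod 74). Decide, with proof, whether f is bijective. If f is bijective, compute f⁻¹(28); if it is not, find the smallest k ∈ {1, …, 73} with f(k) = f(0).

Suppose f(a) = f(b) in ℤ/74ℤ. Then 13a + 51 ≡ 13b + 51 (mod 74), hence 13(a − b) ≡ 0 (mod 74).
Since gcd(13, 74) = 1, 13 is invertible modulo 74, thus a − b ≡ 0 (mod 74), i.e. a = b.
We now compute 13⁻¹ mod 74 explicitly. Euclid's algorithm: 74 = 5·13 + 9, 13 = 1·9 + 4, 9 = 2·4 + 1; back-substituting gives 1 = 57·13 − 10·74, so 13⁻¹ ≡ 57 (mod 74).
Then y ↦ 57(y − 51) is a two-sided inverse to f, so every y ∈ ℤ/74ℤ has a preimage.
Therefore f is bijective.
Since f is bijective, we find f⁻¹(28): we need 13x ≡ 28 − 51 ≡ 51 (mod 74). Using 13⁻¹ = 57: x ≡ 57·51 = 2907 = 39·74 + 21, so x = 21.
Check: f(21) = 13·21 + 51 = 324 = 4·74 + 28 ≡ 28 (mod 74).

21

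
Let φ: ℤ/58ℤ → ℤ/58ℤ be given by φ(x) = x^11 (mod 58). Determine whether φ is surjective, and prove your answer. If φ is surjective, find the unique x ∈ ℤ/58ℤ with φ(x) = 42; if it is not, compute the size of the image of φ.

Computing x^11 mod 58 for each x (by repeated squaring, reducing mod 58 at every step), the values φ(0), φ(1), …, φ(57) are: 0, 1, 18, 15, 34, 13, 38, 23, 32, 51, 2, 39, 46, 33, 8, 21, 54, 41, 48, 27, 36, 55, 6, 49, 16, 53, 14, 11, 28, 29, 30, 47, 44, 5, 42, 9, 52, 3, 22, 31, 10, 17, 4, 37, 50, 25, 12, 19, 56, 7, 26, 35, 20, 45, 24, 43, 40, 57.
Every element of ℤ/58ℤ appears exactly once in this list, so φ is a bijection, and in particular surjective.
Since φ is surjective, we read off the preimage of 42 from the same table: φ(34) = 42, so φ⁻¹(42) = 34.

34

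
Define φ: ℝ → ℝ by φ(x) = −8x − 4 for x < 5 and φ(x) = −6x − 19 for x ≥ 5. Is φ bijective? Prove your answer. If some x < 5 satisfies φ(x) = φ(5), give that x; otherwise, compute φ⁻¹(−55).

Both pieces are strictly decreasing (slopes −8 and −6), so each is injective on its own interval.
The left piece maps (−∞, 5) onto (−44, ∞); the right piece maps [5, ∞) onto (−∞, −49].
The images leave a gap (−44 has no preimage), so φ is not surjective, hence not bijective.
Because the two images are disjoint, no x < 5 has φ(x) = φ(5), so we compute φ⁻¹(−55): −55 lies in (−∞, −49], so solve −6x − 19 = −55: x = (−55 + 19)/(−6) = 6.

6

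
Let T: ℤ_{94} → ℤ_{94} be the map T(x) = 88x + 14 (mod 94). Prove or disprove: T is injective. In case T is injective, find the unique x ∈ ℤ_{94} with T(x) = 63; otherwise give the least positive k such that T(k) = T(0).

We have gcd(88, 94) = 2 > 1. Taking s = 0 and t = 47: T(0) = 14 and T(47) = 88·47 + 14 = 4150 ≡ 14 (mod 94).
So T(0) = T(47) while 0 ≠ 47, therefore T is not injective.
Since T is not injective, we find the least positive k with T(k) = T(0): this means 88k ≡ 0 (mod 94), i.e. 94 ∣ 88k. Since gcd(88, 94) = 2, dividing through by 2 this holds exactly when 47 ∣ 44k, and as gcd(44, 47) = 1, exactly when 47 ∣ k.
The smallest positive such k is 47.

47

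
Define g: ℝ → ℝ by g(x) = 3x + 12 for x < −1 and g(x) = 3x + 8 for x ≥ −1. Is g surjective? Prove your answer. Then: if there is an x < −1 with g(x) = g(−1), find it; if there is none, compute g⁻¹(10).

-7/3

Both pieces are strictly increasing (slopes 3 and 3), so each is injective on its own interval.
The left piece maps (−∞, −1) onto (−∞, 9); the right piece maps [−1, ∞) onto [5, ∞).
The union (−∞, 9) ∪ [5, ∞) covers ℝ, so g is surjective.
For the follow-up: the images overlap, so an x < −1 with g(x) = g(−1) exists. g(−1) = 5; solving 3x + 12 = 5 for x < −1 gives x = (5 − 12)/3 = −7/3.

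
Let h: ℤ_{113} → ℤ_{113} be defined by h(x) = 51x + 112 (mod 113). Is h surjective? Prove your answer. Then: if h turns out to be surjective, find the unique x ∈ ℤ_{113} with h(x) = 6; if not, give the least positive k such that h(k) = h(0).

9

Since gcd(51, 113) = 1, 51 is invertible modulo 113. Euclid's algorithm: 113 = 2·51 + 11, 51 = 4·11 + 7, 11 = 1·7 + 4, 7 = 1·4 + 3, 4 = 1·3 + 1; back-substituting gives 1 = 82·51 − 37·113, so 51⁻¹ ≡ 82 (mod 113).
Then y ↦ 82(y − 112) is a two-sided inverse to h, so every y ∈ ℤ_{113} has a preimage.
Hence h is surjective.
Since h is surjective, we compute h⁻¹(6): solve 51x + 112 ≡ 6 (mod 113), i.e. 51x ≡ 7 (mod 113).
Multiplying by 51⁻¹ = 82 gives x ≡ 82·7 = 574 = 5·113 + 9 ≡ 9 (mod 113).
Check: h(9) = 51·9 + 112 = 571 = 5·113 + 6 ≡ 6 (mod 113).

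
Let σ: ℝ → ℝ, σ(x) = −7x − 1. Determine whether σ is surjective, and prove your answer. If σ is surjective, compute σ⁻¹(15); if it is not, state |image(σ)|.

For any y ∈ ℝ, x = (y + 1)/(−7) satisfies σ(x) = y.
Hence σ is surjective.
Since σ is surjective, we compute σ⁻¹(15) = (15 + 1)/(−7) = −16/7.

-16/7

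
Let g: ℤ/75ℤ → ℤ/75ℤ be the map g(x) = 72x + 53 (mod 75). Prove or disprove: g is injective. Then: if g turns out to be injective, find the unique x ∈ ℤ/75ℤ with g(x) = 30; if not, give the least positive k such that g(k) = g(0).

By definition, g is injective when g(a) = g(b) forces a = b.
We have gcd(72, 75) = 3 > 1. Taking a = 0 and b = 25: g(0) = 53 and g(25) = 72·25 + 53 = 1853 ≡ 53 (mod 75).
So g(0) = g(25) while 0 ≠ 25, so g is not injective.
Since g is not injective, we find the least positive k with g(k) = g(0): this means 72k ≡ 0 (mod 75), i.e. 75 ∣ 72k. Since gcd(72, 75) = 3, dividing through by 3 this holds exactly when 25 ∣ 24k, and as gcd(24, 25) = 1, exactly when 25 ∣ k.
The smallest positive such k is 25.

25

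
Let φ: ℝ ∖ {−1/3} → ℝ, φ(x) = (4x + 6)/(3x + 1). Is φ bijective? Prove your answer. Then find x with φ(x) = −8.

-1/2

If φ(x) = 4/3, cross-multiplying gives 3(4x + 6) = 4(3x + 1), which simplifies to 18 = 4 — false.  So 4/3 has no preimage and φ is not surjective.
Hence φ is not bijective.
Solving φ(x) = −8: cross-multiplying gives 4x + 6 = −8(3x + 1), which rearranges to 28x = −14, so x = −1/2.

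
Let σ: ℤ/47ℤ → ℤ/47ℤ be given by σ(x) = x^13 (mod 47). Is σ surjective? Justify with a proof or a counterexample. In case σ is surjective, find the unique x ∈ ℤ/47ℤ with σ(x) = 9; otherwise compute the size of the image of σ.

Since 47 is prime, the nonzero elements of ℤ/47ℤ form a cyclic group of order 46.
As gcd(13, 46) = 1, raising to the 13th power is a bijection on this group: if a^13 ≡ b^13 then (ab^{−1})^13 = 1, and the only element of order dividing gcd(13, 46) = 1 is 1, so a = b.
With σ(0) = 0 this makes σ injective on all of ℤ/47ℤ, hence bijective (finite equal-size domain and codomain). In particular σ is surjective.
Since σ is surjective, we find the preimage of 9. The inverse of x ↦ x^13 on (ℤ/47ℤ)^× is x ↦ x^39, because 13·39 = 507 = 11·46 + 1 ≡ 1 (mod 46) and x^{46} = 1 for x ≠ 0 (Fermat). So σ⁻¹(9) = 9^39 mod 47.
Repeated squaring mod 47: 9^1 ≡ 9, 9^2 ≡ 9² = 81 ≡ 34, 9^4 ≡ 34² = 1156 ≡ 28, 9^8 ≡ 28² = 784 ≡ 32, 9^16 ≡ 32² = 1024 ≡ 37, 9^32 ≡ 37² = 1369 ≡ 6. Since 39 = 32 + 4 + 2 + 1, 9^39 ≡ 6·28·34·9: 6·28 = 168 ≡ 27, then 27·34 = 918 ≡ 25, then 25·9 = 225 ≡ 37. So 9^39 ≡ 37 (mod 47).
Hence σ⁻¹(9) = 37.

37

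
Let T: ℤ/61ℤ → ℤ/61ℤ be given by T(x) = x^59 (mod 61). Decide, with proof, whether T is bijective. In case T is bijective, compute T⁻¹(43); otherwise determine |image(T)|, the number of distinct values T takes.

44

Since 61 is prime, the nonzero elements of ℤ/61ℤ form a cyclic group of order 60.
As gcd(59, 60) = 1, raising to the 59th power is a bijection on this group: if u^59 ≡ v^59 then (uv^{−1})^59 = 1, and the only element of order dividing gcd(59, 60) = 1 is 1, so u = v.
With T(0) = 0 this makes T injective on all of ℤ/61ℤ, hence bijective (finite equal-size domain and codomain). In particular T is bijective.
Since T is bijective, we find the preimage of 43. The inverse of x ↦ x^59 on (ℤ/61ℤ)^× is x ↦ x^59, because 59·59 = 3481 = 58·60 + 1 ≡ 1 (mod 60) and x^{60} = 1 for x ≠ 0 (Fermat). So T⁻¹(43) = 43^59 mod 61.
Repeated squaring mod 61: 43^1 ≡ 43, 43^2 ≡ 43² = 1849 ≡ 19, 43^4 ≡ 19² = 361 ≡ 56, 43^8 ≡ 56² = 3136 ≡ 25, 43^16 ≡ 25² = 625 ≡ 15, 43^32 ≡ 15² = 225 ≡ 42. Since 59 = 32 + 16 + 8 + 2 + 1, 43^59 ≡ 42·15·25·19·43: 42·15 = 630 ≡ 20, then 20·25 = 500 ≡ 12, then 12·19 = 228 ≡ 45, then 45·43 = 1935 ≡ 44. So 43^59 ≡ 44 (mod 61).
Hence T⁻¹(43) = 44.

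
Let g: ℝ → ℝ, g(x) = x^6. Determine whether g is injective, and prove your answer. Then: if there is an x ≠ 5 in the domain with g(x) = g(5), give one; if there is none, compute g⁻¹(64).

-5

g(5) = 15625 = (−5)^6 = g(−5) (since 6 is even), with 5 ≠ −5. So g is not injective.
For the follow-up, such an x exists: taking x = −5 ∈ ℝ gives g(−5) = 15625 = g(5) with −5 ≠ 5.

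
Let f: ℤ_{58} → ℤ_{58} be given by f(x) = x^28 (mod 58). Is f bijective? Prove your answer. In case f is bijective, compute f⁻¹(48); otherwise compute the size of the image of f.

f(1) = 1^28 = 1.
f(3): Repeated squaring mod 58: 3^1 ≡ 3, 3^2 ≡ 3² = 9, 3^4 ≡ 9² = 81 ≡ 23, 3^8 ≡ 23² = 529 ≡ 7, 3^16 ≡ 7² = 49. Since 28 = 16 + 8 + 4, 3^28 ≡ 49·7·23: 49·7 = 343 ≡ 53, then 53·23 = 1219 ≡ 1. So 3^28 ≡ 1 (mod 58).
So f(1) = f(3) = 1 while 1 ≠ 3, so f is not injective, hence not bijective.
Since f is not bijective, we determine |image(f)|. Computing x^28 mod 58 for each x (by repeated squaring, reducing mod 58 at every step), the values f(0), f(1), …, f(57) are: 0, 1, 30, 1, 30, 1, 30, 1, 30, 1, 30, 1, 30, 1, 30, 1, 30, 1, 30, 1, 30, 1, 30, 1, 30, 1, 30, 1, 30, 29, 30, 1, 30, 1, 30, 1, 30, 1, 30, 1, 30, 1, 30, 1, 30, 1, 30, 1, 30, 1, 30, 1, 30, 1, 30, 1, 30, 1.
The distinct values are {0, 1, 29, 30}; there are 4 of them.

4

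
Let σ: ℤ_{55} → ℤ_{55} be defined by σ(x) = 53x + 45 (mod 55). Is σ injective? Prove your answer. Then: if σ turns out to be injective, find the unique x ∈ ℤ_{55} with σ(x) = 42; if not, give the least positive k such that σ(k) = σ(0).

29

By definition, σ is injective when σ(a) = σ(b) forces a = b.
If σ(a) = σ(b), then 53a ≡ 53b (mod 55). Because gcd(53, 55) = 1, we may cancel 53 to get a ≡ b (mod 55).
Thus σ is injective.
We now compute 53⁻¹ mod 55 explicitly. Euclid's algorithm: 55 = 1·53 + 2, 53 = 26·2 + 1; back-substituting gives 1 = 27·53 − 26·55, so 53⁻¹ ≡ 27 (mod 55).
Since σ is injective, we find σ⁻¹(42): we need 53x ≡ 42 − 45 ≡ 52 (mod 55). Using 53⁻¹ = 27: x ≡ 27·52 = 1404 = 25·55 + 29, so x = 29.
Check: σ(29) = 53·29 + 45 = 1582 = 28·55 + 42 ≡ 42 (mod 55).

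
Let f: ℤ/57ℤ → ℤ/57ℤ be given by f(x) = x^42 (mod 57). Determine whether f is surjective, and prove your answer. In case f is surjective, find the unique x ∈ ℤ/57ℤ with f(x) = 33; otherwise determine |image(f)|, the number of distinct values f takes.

f(2): Repeated squaring mod 57: 2^1 ≡ 2, 2^2 ≡ 2² = 4, 2^4 ≡ 4² = 16, 2^8 ≡ 16² = 256 ≡ 28, 2^16 ≡ 28² = 784 ≡ 43, 2^32 ≡ 43² = 1849 ≡ 25. Since 42 = 32 + 8 + 2, 2^42 ≡ 25·28·4: 25·28 = 700 ≡ 16, then 16·4 = 64 ≡ 7. So 2^42 ≡ 7 (mod 57).
f(5): Repeated squaring mod 57: 5^1 ≡ 5, 5^2 ≡ 5² = 25, 5^4 ≡ 25² = 625 ≡ 55, 5^8 ≡ 55² = 3025 ≡ 4, 5^16 ≡ 4² = 16, 5^32 ≡ 16² = 256 ≡ 28. Since 42 = 32 + 8 + 2, 5^42 ≡ 28·4·25: 28·4 = 112 ≡ 55, then 55·25 = 1375 ≡ 7. So 5^42 ≡ 7 (mod 57).
So f(2) = f(5) = 7 while 2 ≠ 5, hence f is not injective.
A non-injective map from the 57-element set ℤ/57ℤ to itself takes at most 56 distinct values, so it cannot be surjective. Thus f is not surjective.
Since f is not surjective, we determine |image(f)|. Computing x^42 mod 57 for each x (by repeated squaring, reducing mod 57 at every step), the values f(0), f(1), …, f(56) are: 0, 1, 7, 45, 49, 7, 30, 1, 1, 30, 49, 1, 39, 49, 7, 30, 7, 7, 39, 19, 1, 45, 7, 49, 45, 49, 1, 39, 49, 49, 39, 1, 49, 45, 49, 7, 45, 1, 19, 39, 7, 7, 30, 7, 49, 39, 1, 49, 30, 1, 1, 30, 7, 49, 45, 7, 1.
The distinct values are {0, 1, 7, 19, 30, 39, 45, 49}; there are 8 of them.

8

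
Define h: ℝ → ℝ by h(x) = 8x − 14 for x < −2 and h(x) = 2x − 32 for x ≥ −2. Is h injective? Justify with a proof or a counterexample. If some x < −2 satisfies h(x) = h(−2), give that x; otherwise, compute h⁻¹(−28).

-11/4

Both pieces are strictly increasing (slopes 8 and 2), so each is injective on its own interval.
The left piece maps (−∞, −2) onto (−∞, −30); the right piece maps [−2, ∞) onto [−36, ∞).
These images overlap. In particular h(−2) = −36 (right piece), and solving 8x − 14 = −36 on the left piece gives x = −11/4 < −2.
So h(−11/4) = h(−2) with −11/4 ≠ −2, and h is not injective. This x = −11/4 is the requested value below −2.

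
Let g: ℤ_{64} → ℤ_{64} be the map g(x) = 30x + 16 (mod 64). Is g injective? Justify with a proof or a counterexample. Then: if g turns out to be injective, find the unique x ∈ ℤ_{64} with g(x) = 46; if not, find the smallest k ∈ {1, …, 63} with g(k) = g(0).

We have gcd(30, 64) = 2 > 1. Taking u = 0 and v = 32: g(0) = 16 and g(32) = 30·32 + 16 = 976 ≡ 16 (mod 64).
So g(0) = g(32) while 0 ≠ 32, hence g is not injective.
Since g is not injective, we find the least positive k with g(k) = g(0): this means 30k ≡ 0 (mod 64), i.e. 64 ∣ 30k. Since gcd(30, 64) = 2, dividing through by 2 this holds exactly when 32 ∣ 15k, and as gcd(15, 32) = 1, exactly when 32 ∣ k.
The smallest positive such k is 32.

32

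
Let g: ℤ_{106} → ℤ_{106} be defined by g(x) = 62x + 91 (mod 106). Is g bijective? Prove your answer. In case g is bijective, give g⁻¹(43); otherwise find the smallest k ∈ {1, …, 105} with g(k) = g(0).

53

Recall: injectivity means: for all u, v in the domain, g(u) = g(v) implies u = v.
We have gcd(62, 106) = 2 > 1. Taking u = 0 and v = 53: g(0) = 91 and g(53) = 62·53 + 91 = 3377 ≡ 91 (mod 106).
So g(0) = g(53) while 0 ≠ 53, therefore g is not injective, hence not bijective.
Since g is not bijective, we find the least positive k with g(k) = g(0): this means 62k ≡ 0 (mod 106), i.e. 106 ∣ 62k. Since gcd(62, 106) = 2, dividing through by 2 this holds exactly when 53 ∣ 31k, and as gcd(31, 53) = 1, exactly when 53 ∣ k.
The smallest positive such k is 53.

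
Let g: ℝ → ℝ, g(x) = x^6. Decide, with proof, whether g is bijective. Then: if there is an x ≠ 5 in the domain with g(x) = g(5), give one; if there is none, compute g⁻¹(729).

g(5) = 15625 = (−5)^6 = g(−5) (since 6 is even), with 5 ≠ −5. So g is not injective, hence not bijective.
For the follow-up, such an x exists: taking x = −5 ∈ ℝ gives g(−5) = 15625 = g(5) with −5 ≠ 5.

-5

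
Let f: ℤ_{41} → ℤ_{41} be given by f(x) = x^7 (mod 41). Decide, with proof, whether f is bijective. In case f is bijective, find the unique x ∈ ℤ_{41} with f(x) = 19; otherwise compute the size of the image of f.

29

Since 41 is prime, the nonzero elements of ℤ_{41} form a cyclic group of order 40.
As gcd(7, 40) = 1, raising to the 7th power is a bijection on this group: if x_1^7 ≡ x_2^7 then (x_1x_2^{−1})^7 = 1, and the only element of order dividing gcd(7, 40) = 1 is 1, so x_1 = x_2.
With f(0) = 0 this makes f injective on all of ℤ_{41}, hence bijective (finite equal-size domain and codomain). In particular f is bijective.
Since f is bijective, we find the preimage of 19. The inverse of x ↦ x^7 on (ℤ_{41})^× is x ↦ x^23, because 7·23 = 161 = 4·40 + 1 ≡ 1 (mod 40) and x^{40} = 1 for x ≠ 0 (Fermat). So f⁻¹(19) = 19^23 mod 41.
Repeated squaring mod 41: 19^1 ≡ 19, 19^2 ≡ 19² = 361 ≡ 33, 19^4 ≡ 33² = 1089 ≡ 23, 19^8 ≡ 23² = 529 ≡ 37, 19^16 ≡ 37² = 1369 ≡ 16. Since 23 = 16 + 4 + 2 + 1, 19^23 ≡ 16·23·33·19: 16·23 = 368 ≡ 40, then 40·33 = 1320 ≡ 8, then 8·19 = 152 ≡ 29. So 19^23 ≡ 29 (mod 41).
Hence f⁻¹(19) = 29.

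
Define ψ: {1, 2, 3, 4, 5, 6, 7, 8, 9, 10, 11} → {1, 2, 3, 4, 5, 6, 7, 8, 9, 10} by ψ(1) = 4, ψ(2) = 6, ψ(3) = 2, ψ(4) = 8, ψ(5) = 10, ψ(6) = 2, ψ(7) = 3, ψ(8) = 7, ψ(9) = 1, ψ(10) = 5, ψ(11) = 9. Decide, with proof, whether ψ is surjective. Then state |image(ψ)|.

Every element of the codomain has a preimage: 1 = ψ(9), 2 = ψ(3), 3 = ψ(7), 4 = ψ(1), 5 = ψ(10), 6 = ψ(2), 7 = ψ(8), 8 = ψ(4), 9 = ψ(11), 10 = ψ(5).
Therefore ψ is surjective.
The image of ψ is {1, 2, 3, 4, 5, 6, 7, 8, 9, 10}, which has 10 elements.

10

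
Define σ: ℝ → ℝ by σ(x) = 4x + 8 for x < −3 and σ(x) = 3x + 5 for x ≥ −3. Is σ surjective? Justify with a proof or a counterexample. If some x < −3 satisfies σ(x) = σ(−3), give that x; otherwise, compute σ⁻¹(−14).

Both pieces are strictly increasing (slopes 4 and 3), so each is injective on its own interval.
The left piece maps (−∞, −3) onto (−∞, −4); the right piece maps [−3, ∞) onto [−4, ∞).
These images together cover ℝ, so σ is surjective.
Because the two images are disjoint, no x < −3 has σ(x) = σ(−3), so we compute σ⁻¹(−14): −14 lies in (−∞, −4), so solve 4x + 8 = −14: x = (−14 − 8)/4 = −11/2.

-11/2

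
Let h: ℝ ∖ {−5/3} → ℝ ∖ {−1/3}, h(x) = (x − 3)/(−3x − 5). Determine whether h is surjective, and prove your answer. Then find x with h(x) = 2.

-1

For any y ≠ −1/3, solving y(−3x − 5) = x − 3 for x gives a well-defined x ≠ −5/3. So h is surjective.
Solving h(x) = 2: cross-multiplying gives x − 3 = 2(−3x − 5), which rearranges to 7x = −7, so x = −1.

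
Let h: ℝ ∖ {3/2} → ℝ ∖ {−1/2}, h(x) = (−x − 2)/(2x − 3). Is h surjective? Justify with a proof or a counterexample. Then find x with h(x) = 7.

19/15

For any y ≠ −1/2, solving y(2x − 3) = −x − 2 for x gives a well-defined x ≠ 3/2. So h is surjective.
Solving h(x) = 7: cross-multiplying gives −x − 2 = 7(2x − 3), which rearranges to −15x = −19, so x = 19/15.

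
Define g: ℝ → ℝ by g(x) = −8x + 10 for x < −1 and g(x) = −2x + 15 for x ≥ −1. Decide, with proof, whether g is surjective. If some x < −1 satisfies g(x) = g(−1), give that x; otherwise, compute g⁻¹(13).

Both pieces are strictly decreasing (slopes −8 and −2), so each is injective on its own interval.
The left piece maps (−∞, −1) onto (18, ∞); the right piece maps [−1, ∞) onto (−∞, 17].
The union (18, ∞) ∪ (−∞, 17] omits the interval between 18 and 17; in particular 18 has no preimage. So g is not surjective.
Because the two images are disjoint, no x < −1 has g(x) = g(−1), so we compute g⁻¹(13): 13 lies in (−∞, 17], so solve −2x + 15 = 13: x = (13 − 15)/(−2) = 1.

1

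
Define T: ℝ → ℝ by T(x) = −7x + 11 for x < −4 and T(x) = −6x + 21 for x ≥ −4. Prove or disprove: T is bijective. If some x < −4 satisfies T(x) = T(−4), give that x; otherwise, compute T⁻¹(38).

-34/7

Both pieces are strictly decreasing (slopes −7 and −6), so each is injective on its own interval.
The left piece maps (−∞, −4) onto (39, ∞); the right piece maps [−4, ∞) onto (−∞, 45].
These images overlap. In particular T(−4) = 45 (right piece), and solving −7x + 11 = 45 on the left piece gives x = −34/7 < −4.
So T(−34/7) = T(−4) with −34/7 ≠ −4, and T is not injective, hence not bijective. This x = −34/7 is the requested value below −4.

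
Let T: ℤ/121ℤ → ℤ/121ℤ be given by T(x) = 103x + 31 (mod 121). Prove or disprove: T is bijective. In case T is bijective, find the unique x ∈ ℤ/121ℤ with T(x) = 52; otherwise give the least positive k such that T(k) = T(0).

19

Suppose T(s) = T(t) in ℤ/121ℤ. Then 103s + 31 ≡ 103t + 31 (mod 121), hence 103(s − t) ≡ 0 (mod 121).
Since gcd(103, 121) = 1, 103 is invertible modulo 121, therefore s − t ≡ 0 (mod 121), i.e. s = t.
We now compute 103⁻¹ mod 121 explicitly. Euclid's algorithm: 121 = 1·103 + 18, 103 = 5·18 + 13, 18 = 1·13 + 5, 13 = 2·5 + 3, 5 = 1·3 + 2, 3 = 1·2 + 1; back-substituting gives 1 = 47·103 − 40·121, so 103⁻¹ ≡ 47 (mod 121).
For any y ∈ ℤ/121ℤ, x = 47(y − 31) mod 121 satisfies T(x) = 103·47(y − 31) + 31 ≡ y (since 103·47 ≡ 1 mod 121). So every y has a preimage.
Thus T is bijective.
Since T is bijective, we find T⁻¹(52): we need 103x ≡ 52 − 31 ≡ 21 (mod 121). Using 103⁻¹ = 47: x ≡ 47·21 = 987 = 8·121 + 19, so x = 19.
Check: T(19) = 103·19 + 31 = 1988 = 16·121 + 52 ≡ 52 (mod 121).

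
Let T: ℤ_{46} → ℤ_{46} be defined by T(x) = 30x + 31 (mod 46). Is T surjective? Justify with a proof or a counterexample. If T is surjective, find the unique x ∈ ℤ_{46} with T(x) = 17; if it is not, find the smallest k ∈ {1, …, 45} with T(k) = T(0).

23

Recall that T is surjective if every y in the codomain equals T(x) for some x in the domain.
Since gcd(30, 46) = 2, we have 30x ≡ 0 (mod 2) for all x, so T(x) ≡ 1 (mod 2).
But 0 ≢ 1 (mod 2), so 0 ∈ ℤ_{46} has no preimage. Thus T is not surjective.
Since T is not surjective, we find the least positive k with T(k) = T(0): this means 30k ≡ 0 (mod 46), i.e. 46 ∣ 30k. Since gcd(30, 46) = 2, dividing through by 2 this holds exactly when 23 ∣ 15k, and as gcd(15, 23) = 1, exactly when 23 ∣ k.
The smallest positive such k is 23.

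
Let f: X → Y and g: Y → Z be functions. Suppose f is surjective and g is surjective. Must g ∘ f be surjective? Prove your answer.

Let c ∈ Z. Since g is surjective, there is b ∈ Y with g(b) = c. Since f is surjective, there is a ∈ X with f(a) = b.
Then (g ∘ f)(a) = g(b) = c. Hence g ∘ f is surjective.

surjective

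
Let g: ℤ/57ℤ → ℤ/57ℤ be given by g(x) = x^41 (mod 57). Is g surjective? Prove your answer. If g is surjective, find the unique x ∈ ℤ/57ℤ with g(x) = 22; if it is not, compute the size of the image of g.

Computing x^41 mod 57 for each x (by repeated squaring, reducing mod 57 at every step), the values g(0), g(1), …, g(56) are: 0, 1, 32, 15, 55, 47, 24, 49, 50, 54, 22, 26, 27, 52, 29, 21, 4, 44, 18, 19, 20, 51, 34, 17, 9, 43, 11, 12, 16, 41, 45, 46, 14, 48, 40, 23, 6, 37, 38, 39, 13, 53, 36, 28, 5, 30, 31, 35, 3, 7, 8, 33, 10, 2, 42, 25, 56.
Every element of ℤ/57ℤ appears exactly once in this list, so g is a bijection, and in particular surjective.
Since g is surjective, we read off the preimage of 22 from the same table: g(10) = 22, so g⁻¹(22) = 10.

10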